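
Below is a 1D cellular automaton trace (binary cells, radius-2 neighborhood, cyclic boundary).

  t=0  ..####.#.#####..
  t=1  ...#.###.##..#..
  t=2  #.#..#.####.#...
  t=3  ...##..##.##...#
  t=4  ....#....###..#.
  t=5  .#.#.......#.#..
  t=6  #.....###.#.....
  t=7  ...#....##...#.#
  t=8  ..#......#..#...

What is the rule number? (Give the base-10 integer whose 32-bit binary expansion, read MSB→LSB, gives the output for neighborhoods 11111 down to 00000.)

1021612549

  nb #####: next=.  (t=0,i=11, bit31=0)
  nb ####.: next=.  (t=0,i=4, bit30=0)
  nb ###.#: next=#  (t=0,i=5, bit29=1)
  nb ###..: next=#  (t=0,i=13, bit28=1)
  nb ##.##: next=#  (t=1,i=8, bit27=1)
  nb ##.#.: next=#  (t=0,i=6, bit26=1)
  nb ##..#: next=.  (t=1,i=11, bit25=0)
  nb ##...: next=.  (t=0,i=14, bit24=0)
  nb #.###: next=#  (t=0,i=9, bit23=1)
  nb #.##.: next=#  (t=1,i=9, bit22=1)
  nb #.#.#: next=#  (t=0,i=7, bit21=1)
  nb #.#..: next=.  (t=2,i=2, bit20=0)
  nb #..##: next=.  (t=3,i=6, bit19=0)
  nb #..#.: next=#  (t=1,i=12, bit18=1)
  nb #...#: next=.  (t=2,i=14, bit17=0)
  nb #....: next=.  (t=0,i=15, bit16=0)
  nb .####: next=#  (t=0,i=3, bit15=1)
  nb .###.: next=.  (t=1,i=6, bit14=0)
  nb .##.#: next=.  (t=3,i=8, bit13=0)
  nb .##..: next=#  (t=1,i=10, bit12=1)
  nb .#.##: next=.  (t=0,i=8, bit11=0)
  nb .#.#.: next=.  (t=2,i=1, bit10=0)
  nb .#..#: next=#  (t=2,i=3, bit9=1)
  nb .#...: next=.  (t=1,i=14, bit8=0)
  nb ..###: next=.  (t=0,i=2, bit7=0)
  nb ..##.: next=.  (t=3,i=3, bit6=0)
  nb ..#.#: next=.  (t=1,i=3, bit5=0)
  nb ..#..: next=.  (t=1,i=13, bit4=0)
  nb ...##: next=.  (t=0,i=1, bit3=0)
  nb ...#.: next=#  (t=1,i=2, bit2=1)
  nb ....#: next=.  (t=0,i=0, bit1=0)
  nb .....: next=#  (t=1,i=0, bit0=1)
  bits 00111100111001001001001000000101 = 1021612549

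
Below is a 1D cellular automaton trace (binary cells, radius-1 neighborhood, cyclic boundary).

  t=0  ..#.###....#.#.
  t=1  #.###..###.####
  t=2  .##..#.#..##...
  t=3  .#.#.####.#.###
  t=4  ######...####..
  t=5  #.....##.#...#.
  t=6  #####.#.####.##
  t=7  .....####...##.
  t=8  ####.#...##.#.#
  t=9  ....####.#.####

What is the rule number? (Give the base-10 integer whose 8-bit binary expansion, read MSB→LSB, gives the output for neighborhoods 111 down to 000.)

61

  nb ###: next=.  (t=0,i=5, bit7=0)
  nb ##.: next=.  (t=0,i=6, bit6=0)
  nb #.#: next=#  (t=0,i=3, bit5=1)
  nb #..: next=#  (t=0,i=7, bit4=1)
  nb .##: next=#  (t=0,i=4, bit3=1)
  nb .#.: next=#  (t=0,i=2, bit2=1)
  nb ..#: next=.  (t=0,i=1, bit1=0)
  nb ...: next=#  (t=0,i=0, bit0=1)
  bits 00111101 = 61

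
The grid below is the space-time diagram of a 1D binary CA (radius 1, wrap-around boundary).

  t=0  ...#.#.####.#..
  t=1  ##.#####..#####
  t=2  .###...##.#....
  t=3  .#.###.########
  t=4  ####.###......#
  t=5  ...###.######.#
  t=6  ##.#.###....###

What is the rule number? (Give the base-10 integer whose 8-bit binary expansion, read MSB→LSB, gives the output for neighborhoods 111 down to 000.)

125

  nb ###: next=.  (t=0,i=8, bit7=0)
  nb ##.: next=#  (t=0,i=10, bit6=1)
  nb #.#: next=#  (t=0,i=4, bit5=1)
  nb #..: next=#  (t=0,i=13, bit4=1)
  nb .##: next=#  (t=0,i=7, bit3=1)
  nb .#.: next=#  (t=0,i=3, bit2=1)
  nb ..#: next=.  (t=0,i=2, bit1=0)
  nb ...: next=#  (t=0,i=0, bit0=1)
  bits 01111101 = 125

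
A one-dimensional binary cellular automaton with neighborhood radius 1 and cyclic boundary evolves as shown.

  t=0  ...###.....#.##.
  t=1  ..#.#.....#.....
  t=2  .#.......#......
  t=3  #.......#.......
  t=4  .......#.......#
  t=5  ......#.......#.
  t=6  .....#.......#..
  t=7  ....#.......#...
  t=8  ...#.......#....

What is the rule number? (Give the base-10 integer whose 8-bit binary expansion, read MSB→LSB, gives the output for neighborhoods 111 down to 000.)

130

  ### -> #   bit 7 = 1  t=0,i=4
  ##. -> .   bit 6 = 0  t=0,i=5
  #.# -> .   bit 5 = 0  t=0,i=12
  #.. -> .   bit 4 = 0  t=0,i=6
  .## -> .   bit 3 = 0  t=0,i=3
  .#. -> .   bit 2 = 0  t=0,i=11
  ..# -> #   bit 1 = 1  t=0,i=2
  ... -> .   bit 0 = 0  t=0,i=0
  bits 10000010 = 130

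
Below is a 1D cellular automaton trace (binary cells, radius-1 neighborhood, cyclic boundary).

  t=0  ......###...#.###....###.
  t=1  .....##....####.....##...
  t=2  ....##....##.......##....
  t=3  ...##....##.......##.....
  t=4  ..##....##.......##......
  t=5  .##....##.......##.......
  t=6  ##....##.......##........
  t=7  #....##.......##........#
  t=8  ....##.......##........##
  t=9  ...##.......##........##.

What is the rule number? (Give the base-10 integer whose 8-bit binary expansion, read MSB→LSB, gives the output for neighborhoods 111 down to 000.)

46

  [7] ### => .  t=0,i=7
  [6] ##. => .  t=0,i=8
  [5] #.# => #  t=0,i=13
  [4] #.. => .  t=0,i=9
  [3] .## => #  t=0,i=6
  [2] .#. => #  t=0,i=12
  [1] ..# => #  t=0,i=5
  [0] ... => .  t=0,i=0
  bits 00101110 = 46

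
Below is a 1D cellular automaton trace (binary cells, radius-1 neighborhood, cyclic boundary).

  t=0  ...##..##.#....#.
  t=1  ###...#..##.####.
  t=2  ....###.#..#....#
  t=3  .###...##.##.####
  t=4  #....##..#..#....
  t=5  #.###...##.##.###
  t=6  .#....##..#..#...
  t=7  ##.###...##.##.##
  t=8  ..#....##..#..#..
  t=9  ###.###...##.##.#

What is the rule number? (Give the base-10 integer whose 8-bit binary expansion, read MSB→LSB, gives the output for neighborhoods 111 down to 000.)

  ###|.  b7=0 t=1,i=1
  ##.|.  b6=0 t=0,i=4
  #.#|#  b5=1 t=0,i=9
  #..|.  b4=0 t=0,i=5
  .##|.  b3=0 t=0,i=3
  .#.|#  b2=1 t=0,i=10
  ..#|#  b1=1 t=0,i=2
  ...|#  b0=1 t=0,i=0
  bits 00100111 = 39

39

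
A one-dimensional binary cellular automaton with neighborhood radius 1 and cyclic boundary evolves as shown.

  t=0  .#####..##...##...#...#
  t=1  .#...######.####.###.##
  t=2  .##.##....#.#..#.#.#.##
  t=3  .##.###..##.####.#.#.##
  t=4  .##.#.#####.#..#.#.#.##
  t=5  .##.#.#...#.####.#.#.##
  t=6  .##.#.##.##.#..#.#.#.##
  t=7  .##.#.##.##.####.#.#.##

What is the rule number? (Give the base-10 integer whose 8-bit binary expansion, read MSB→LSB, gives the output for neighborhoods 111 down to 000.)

94

  nb ###: next=.  (t=0,i=2, bit7=0)
  nb ##.: next=#  (t=0,i=5, bit6=1)
  nb #.#: next=.  (t=0,i=0, bit5=0)
  nb #..: next=#  (t=0,i=6, bit4=1)
  nb .##: next=#  (t=0,i=1, bit3=1)
  nb .#.: next=#  (t=0,i=18, bit2=1)
  nb ..#: next=#  (t=0,i=7, bit1=1)
  nb ...: next=.  (t=0,i=11, bit0=0)
  bits 01011110 = 94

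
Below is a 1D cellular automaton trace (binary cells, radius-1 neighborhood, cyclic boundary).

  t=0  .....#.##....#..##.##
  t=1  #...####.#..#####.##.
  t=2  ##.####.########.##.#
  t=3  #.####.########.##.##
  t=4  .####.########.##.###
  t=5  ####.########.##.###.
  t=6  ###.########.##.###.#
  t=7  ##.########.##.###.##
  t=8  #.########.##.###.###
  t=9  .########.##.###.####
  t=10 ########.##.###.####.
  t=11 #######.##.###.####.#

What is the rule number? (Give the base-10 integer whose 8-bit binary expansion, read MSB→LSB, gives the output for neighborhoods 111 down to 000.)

  ### -> #   bit 7 = 1  t=1,i=5
  ##. -> .   bit 6 = 0  t=0,i=8
  #.# -> #   bit 5 = 1  t=0,i=6
  #.. -> #   bit 4 = 1  t=0,i=0
  .## -> #   bit 3 = 1  t=0,i=7
  .#. -> #   bit 2 = 1  t=0,i=5
  ..# -> #   bit 1 = 1  t=0,i=4
  ... -> .   bit 0 = 0  t=0,i=1
  bits 10111110 = 190

190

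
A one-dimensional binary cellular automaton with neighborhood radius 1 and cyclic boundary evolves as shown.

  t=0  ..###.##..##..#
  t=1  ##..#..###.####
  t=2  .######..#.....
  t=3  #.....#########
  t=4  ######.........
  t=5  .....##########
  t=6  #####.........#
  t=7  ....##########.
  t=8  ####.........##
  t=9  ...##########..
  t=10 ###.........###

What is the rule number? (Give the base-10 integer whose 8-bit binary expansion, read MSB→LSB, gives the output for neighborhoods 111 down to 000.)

  ###|.  b7=0 t=0,i=3
  ##.|#  b6=1 t=0,i=4
  #.#|.  b5=0 t=0,i=5
  #..|#  b4=1 t=0,i=0
  .##|.  b3=0 t=0,i=2
  .#.|#  b2=1 t=0,i=14
  ..#|#  b1=1 t=0,i=1
  ...|#  b0=1 t=2,i=11
  bits 01010111 = 87

87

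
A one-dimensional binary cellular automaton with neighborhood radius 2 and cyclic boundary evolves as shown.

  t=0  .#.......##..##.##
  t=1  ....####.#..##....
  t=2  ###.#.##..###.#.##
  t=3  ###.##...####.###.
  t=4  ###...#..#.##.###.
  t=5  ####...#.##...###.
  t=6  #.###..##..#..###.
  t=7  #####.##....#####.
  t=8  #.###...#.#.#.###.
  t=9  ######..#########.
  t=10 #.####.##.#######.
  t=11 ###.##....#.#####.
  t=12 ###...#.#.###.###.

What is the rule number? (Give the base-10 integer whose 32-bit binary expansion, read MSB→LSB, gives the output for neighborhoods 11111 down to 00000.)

4054339299

  nb #####: next=#  (t=2,i=0, bit31=1)
  nb ####.: next=#  (t=1,i=6, bit30=1)
  nb ###.#: next=#  (t=1,i=7, bit29=1)
  nb ###..: next=#  (t=4,i=2, bit28=1)
  nb ##.##: next=.  (t=0,i=15, bit27=0)
  nb ##.#.: next=.  (t=0,i=0, bit26=0)
  nb ##..#: next=.  (t=0,i=11, bit25=0)
  nb ##...: next=#  (t=1,i=14, bit24=1)
  nb #.###: next=#  (t=2,i=16, bit23=1)
  nb #.##.: next=.  (t=0,i=16, bit22=0)
  nb #.#.#: next=#  (t=2,i=4, bit21=1)
  nb #.#..: next=.  (t=0,i=1, bit20=0)
  nb #..##: next=#  (t=0,i=12, bit19=1)
  nb #..#.: next=.  (t=4,i=8, bit18=0)
  nb #...#: next=.  (t=3,i=7, bit17=0)
  nb #....: next=.  (t=0,i=3, bit16=0)
  nb .####: next=.  (t=1,i=5, bit15=0)
  nb .###.: next=#  (t=2,i=11, bit14=1)
  nb .##.#: next=.  (t=0,i=14, bit13=0)
  nb .##..: next=.  (t=0,i=10, bit12=0)
  nb .#.##: next=#  (t=2,i=5, bit11=1)
  nb .#.#.: next=#  (t=8,i=9, bit10=1)
  nb .#..#: next=#  (t=1,i=10, bit9=1)
  nb .#...: next=.  (t=0,i=2, bit8=0)
  nb ..###: next=#  (t=1,i=4, bit7=1)
  nb ..##.: next=#  (t=0,i=9, bit6=1)
  nb ..#.#: next=#  (t=4,i=9, bit5=1)
  nb ..#..: next=.  (t=4,i=6, bit4=0)
  nb ...##: next=.  (t=0,i=8, bit3=0)
  nb ...#.: next=.  (t=4,i=5, bit2=0)
  nb ....#: next=#  (t=0,i=7, bit1=1)
  nb .....: next=#  (t=0,i=4, bit0=1)
  bits 11110001101010000100111011100011 = 4054339299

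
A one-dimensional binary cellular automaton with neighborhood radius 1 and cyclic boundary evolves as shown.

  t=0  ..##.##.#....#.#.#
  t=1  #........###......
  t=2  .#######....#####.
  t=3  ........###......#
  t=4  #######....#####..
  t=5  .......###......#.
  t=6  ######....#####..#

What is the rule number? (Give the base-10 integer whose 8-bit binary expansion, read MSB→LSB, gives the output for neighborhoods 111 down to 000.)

  [7] ### => .  t=1,i=10
  [6] ##. => .  t=0,i=3
  [5] #.# => .  t=0,i=4
  [4] #.. => #  t=0,i=0
  [3] .## => .  t=0,i=2
  [2] .#. => .  t=0,i=8
  [1] ..# => .  t=0,i=1
  [0] ... => #  t=0,i=10
  bits 00010001 = 17

17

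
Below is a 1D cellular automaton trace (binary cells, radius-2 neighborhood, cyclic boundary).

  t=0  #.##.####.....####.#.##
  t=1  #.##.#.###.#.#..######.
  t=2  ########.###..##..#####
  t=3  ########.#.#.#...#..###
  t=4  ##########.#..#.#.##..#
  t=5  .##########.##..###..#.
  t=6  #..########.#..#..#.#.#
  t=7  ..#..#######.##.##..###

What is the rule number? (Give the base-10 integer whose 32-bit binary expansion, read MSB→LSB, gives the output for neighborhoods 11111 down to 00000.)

  nb #####: next=#  (t=1,i=18, bit31=1)
  nb ####.: next=#  (t=0,i=7, bit30=1)
  nb ###.#: next=#  (t=0,i=0, bit29=1)
  nb ###..: next=#  (t=0,i=8, bit28=1)
  nb ##.##: next=.  (t=0,i=1, bit27=0)
  nb ##.#.: next=#  (t=0,i=18, bit26=1)
  nb ##..#: next=.  (t=2,i=12, bit25=0)
  nb ##...: next=#  (t=0,i=9, bit24=1)
  nb #.###: next=#  (t=0,i=5, bit23=1)
  nb #.##.: next=#  (t=0,i=2, bit22=1)
  nb #.#.#: next=#  (t=0,i=19, bit21=1)
  nb #.#..: next=.  (t=1,i=13, bit20=0)
  nb #..##: next=#  (t=1,i=15, bit19=1)
  nb #..#.: next=#  (t=4,i=13, bit18=1)
  nb #...#: next=.  (t=3,i=15, bit17=0)
  nb #....: next=.  (t=0,i=10, bit16=0)
  nb .####: next=.  (t=0,i=6, bit15=0)
  nb .###.: next=.  (t=0,i=22, bit14=0)
  nb .##.#: next=#  (t=0,i=3, bit13=1)
  nb .##..: next=.  (t=2,i=15, bit12=0)
  nb .#.##: next=#  (t=0,i=20, bit11=1)
  nb .#.#.: next=.  (t=1,i=12, bit10=0)
  nb .#..#: next=#  (t=1,i=14, bit9=1)
  nb .#...: next=#  (t=3,i=14, bit8=1)
  nb ..###: next=.  (t=0,i=14, bit7=0)
  nb ..##.: next=.  (t=2,i=14, bit6=0)
  nb ..#.#: next=.  (t=4,i=14, bit5=0)
  nb ..#..: next=.  (t=3,i=17, bit4=0)
  nb ...##: next=#  (t=0,i=13, bit3=1)
  nb ...#.: next=#  (t=3,i=16, bit2=1)
  nb ....#: next=.  (t=0,i=12, bit1=0)
  nb .....: next=#  (t=0,i=11, bit0=1)
  bits 11110101111011000010101100001101 = 4125895437

4125895437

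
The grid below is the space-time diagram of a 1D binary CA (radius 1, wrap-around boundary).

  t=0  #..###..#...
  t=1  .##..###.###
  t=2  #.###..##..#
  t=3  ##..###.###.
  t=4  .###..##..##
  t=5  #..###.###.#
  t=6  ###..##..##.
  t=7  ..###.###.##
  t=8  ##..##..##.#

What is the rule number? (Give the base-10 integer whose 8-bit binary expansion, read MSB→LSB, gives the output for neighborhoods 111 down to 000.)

115

  ###|.  b7=0 t=0,i=4
  ##.|#  b6=1 t=0,i=5
  #.#|#  b5=1 t=1,i=0
  #..|#  b4=1 t=0,i=1
  .##|.  b3=0 t=0,i=3
  .#.|.  b2=0 t=0,i=0
  ..#|#  b1=1 t=0,i=2
  ...|#  b0=1 t=0,i=10
  bits 01110011 = 115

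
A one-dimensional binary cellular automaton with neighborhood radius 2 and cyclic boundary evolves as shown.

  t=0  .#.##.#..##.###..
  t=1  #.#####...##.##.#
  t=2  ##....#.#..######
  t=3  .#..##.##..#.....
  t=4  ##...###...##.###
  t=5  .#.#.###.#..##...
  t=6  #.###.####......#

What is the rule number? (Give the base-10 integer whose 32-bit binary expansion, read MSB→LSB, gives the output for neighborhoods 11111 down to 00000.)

  #####|.  b31=0 t=1,i=4
  ####.|.  b30=0 t=1,i=5
  ###.#|#  b29=1 t=5,i=7
  ###..|#  b28=1 t=0,i=14
  ##.##|#  b27=1 t=0,i=11
  ##.#.|#  b26=1 t=0,i=5
  ##..#|.  b25=0 t=3,i=9
  ##...|.  b24=0 t=0,i=15
  #.###|.  b23=0 t=0,i=12
  #.##.|#  b22=1 t=0,i=3
  #.#.#|#  b21=1 t=5,i=3
  #.#..|#  b20=1 t=0,i=6
  #..##|.  b19=0 t=0,i=8
  #..#.|.  b18=0 t=3,i=10
  #...#|#  b17=1 t=0,i=16
  #....|.  b16=0 t=2,i=3
  .####|.  b15=0 t=1,i=3
  .###.|#  b14=1 t=0,i=13
  .##.#|#  b13=1 t=0,i=4
  .##..|.  b12=0 t=3,i=8
  .#.##|#  b11=1 t=0,i=2
  .#.#.|#  b10=1 t=2,i=7
  .#..#|.  b9=0 t=0,i=7
  .#...|#  b8=1 t=3,i=12
  ..###|#  b7=1 t=2,i=11
  ..##.|.  b6=0 t=0,i=9
  ..#.#|.  b5=0 t=0,i=1
  ..#..|#  b4=1 t=3,i=1
  ...##|.  b3=0 t=1,i=9
  ...#.|#  b2=1 t=0,i=0
  ....#|#  b1=1 t=2,i=4
  .....|#  b0=1 t=3,i=14
  bits 00111100011100100110110110010111 = 1014132119

1014132119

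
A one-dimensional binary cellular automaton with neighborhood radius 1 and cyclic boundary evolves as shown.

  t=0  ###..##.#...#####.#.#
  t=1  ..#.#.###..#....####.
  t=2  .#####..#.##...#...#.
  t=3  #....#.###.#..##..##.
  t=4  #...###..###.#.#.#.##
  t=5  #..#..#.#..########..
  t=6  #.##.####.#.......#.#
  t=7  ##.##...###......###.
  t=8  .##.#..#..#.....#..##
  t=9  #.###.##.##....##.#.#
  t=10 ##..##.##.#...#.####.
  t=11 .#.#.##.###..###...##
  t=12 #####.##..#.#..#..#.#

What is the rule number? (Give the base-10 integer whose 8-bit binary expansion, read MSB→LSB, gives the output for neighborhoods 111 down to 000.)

  ###|.  b7=0 t=0,i=0
  ##.|#  b6=1 t=0,i=2
  #.#|#  b5=1 t=0,i=7
  #..|.  b4=0 t=0,i=3
  .##|.  b3=0 t=0,i=5
  .#.|#  b2=1 t=0,i=8
  ..#|#  b1=1 t=0,i=4
  ...|.  b0=0 t=0,i=10
  bits 01100110 = 102

102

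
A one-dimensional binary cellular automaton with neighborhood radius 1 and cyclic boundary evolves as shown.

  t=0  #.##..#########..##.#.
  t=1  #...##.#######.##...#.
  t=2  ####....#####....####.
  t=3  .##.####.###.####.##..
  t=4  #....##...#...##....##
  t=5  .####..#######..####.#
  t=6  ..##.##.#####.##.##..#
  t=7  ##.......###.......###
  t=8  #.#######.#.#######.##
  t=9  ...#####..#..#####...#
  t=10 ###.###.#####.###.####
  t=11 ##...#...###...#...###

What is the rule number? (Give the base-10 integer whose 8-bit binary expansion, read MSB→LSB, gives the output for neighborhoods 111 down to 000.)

  [7] ### => #  t=0,i=7
  [6] ##. => .  t=0,i=3
  [5] #.# => .  t=0,i=1
  [4] #.. => #  t=0,i=4
  [3] .## => .  t=0,i=2
  [2] .#. => #  t=0,i=0
  [1] ..# => #  t=0,i=5
  [0] ... => #  t=1,i=2
  bits 10010111 = 151

151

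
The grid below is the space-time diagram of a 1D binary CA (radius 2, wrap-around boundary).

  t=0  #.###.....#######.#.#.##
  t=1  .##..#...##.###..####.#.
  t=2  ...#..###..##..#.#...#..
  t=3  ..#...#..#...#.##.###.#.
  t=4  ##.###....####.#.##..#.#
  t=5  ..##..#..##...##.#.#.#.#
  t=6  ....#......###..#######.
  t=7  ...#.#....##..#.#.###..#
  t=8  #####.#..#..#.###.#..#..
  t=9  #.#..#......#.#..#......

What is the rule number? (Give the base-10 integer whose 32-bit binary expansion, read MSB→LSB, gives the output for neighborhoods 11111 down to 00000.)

2413954476

  #####|#  b31=1 t=0,i=12
  ####.|.  b30=0 t=0,i=15
  ###.#|.  b29=0 t=0,i=0
  ###..|.  b28=0 t=0,i=4
  ##.##|#  b27=1 t=0,i=1
  ##.#.|#  b26=1 t=0,i=17
  ##..#|#  b25=1 t=1,i=3
  ##...|#  b24=1 t=0,i=5
  #.###|#  b23=1 t=0,i=2
  #.##.|#  b22=1 t=3,i=15
  #.#.#|#  b21=1 t=0,i=18
  #.#..|.  b20=0 t=1,i=22
  #..##|.  b19=0 t=1,i=0
  #..#.|.  b18=0 t=1,i=4
  #...#|#  b17=1 t=1,i=7
  #....|.  b16=0 t=0,i=6
  .####|.  b15=0 t=0,i=11
  .###.|.  b14=0 t=0,i=3
  .##.#|.  b13=0 t=1,i=10
  .##..|.  b12=0 t=1,i=2
  .#.##|.  b11=0 t=0,i=21
  .#.#.|#  b10=1 t=0,i=19
  .#..#|.  b9=0 t=1,i=23
  .#...|#  b8=1 t=1,i=6
  ..###|#  b7=1 t=0,i=10
  ..##.|.  b6=0 t=1,i=1
  ..#.#|#  b5=1 t=2,i=15
  ..#..|.  b4=0 t=1,i=5
  ...##|#  b3=1 t=0,i=9
  ...#.|#  b2=1 t=2,i=2
  ....#|.  b1=0 t=0,i=8
  .....|.  b0=0 t=0,i=7
  bits 10001111111000100000010110101100 = 2413954476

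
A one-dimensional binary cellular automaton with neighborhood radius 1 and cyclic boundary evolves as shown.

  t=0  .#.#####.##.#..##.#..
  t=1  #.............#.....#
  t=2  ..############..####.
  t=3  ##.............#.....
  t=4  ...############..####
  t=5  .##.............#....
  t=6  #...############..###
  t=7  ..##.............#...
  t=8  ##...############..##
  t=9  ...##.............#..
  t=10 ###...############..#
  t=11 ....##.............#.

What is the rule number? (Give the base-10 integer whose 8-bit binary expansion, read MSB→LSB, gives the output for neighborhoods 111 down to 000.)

  ### -> .   bit 7 = 0  t=0,i=4
  ##. -> .   bit 6 = 0  t=0,i=7
  #.# -> .   bit 5 = 0  t=0,i=2
  #.. -> .   bit 4 = 0  t=0,i=13
  .## -> .   bit 3 = 0  t=0,i=3
  .#. -> .   bit 2 = 0  t=0,i=1
  ..# -> #   bit 1 = 1  t=0,i=0
  ... -> #   bit 0 = 1  t=0,i=20
  bits 00000011 = 3

3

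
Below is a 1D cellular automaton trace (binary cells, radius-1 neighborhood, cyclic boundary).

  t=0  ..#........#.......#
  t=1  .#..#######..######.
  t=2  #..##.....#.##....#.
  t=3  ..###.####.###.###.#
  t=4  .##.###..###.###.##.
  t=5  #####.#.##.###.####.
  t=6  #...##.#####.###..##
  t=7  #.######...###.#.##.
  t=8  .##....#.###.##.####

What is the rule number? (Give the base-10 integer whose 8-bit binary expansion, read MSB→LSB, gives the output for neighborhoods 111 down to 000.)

107

  [7] ### => .  t=1,i=5
  [6] ##. => #  t=1,i=10
  [5] #.# => #  t=2,i=11
  [4] #.. => .  t=0,i=0
  [3] .## => #  t=1,i=4
  [2] .#. => .  t=0,i=2
  [1] ..# => #  t=0,i=1
  [0] ... => #  t=0,i=4
  bits 01101011 = 107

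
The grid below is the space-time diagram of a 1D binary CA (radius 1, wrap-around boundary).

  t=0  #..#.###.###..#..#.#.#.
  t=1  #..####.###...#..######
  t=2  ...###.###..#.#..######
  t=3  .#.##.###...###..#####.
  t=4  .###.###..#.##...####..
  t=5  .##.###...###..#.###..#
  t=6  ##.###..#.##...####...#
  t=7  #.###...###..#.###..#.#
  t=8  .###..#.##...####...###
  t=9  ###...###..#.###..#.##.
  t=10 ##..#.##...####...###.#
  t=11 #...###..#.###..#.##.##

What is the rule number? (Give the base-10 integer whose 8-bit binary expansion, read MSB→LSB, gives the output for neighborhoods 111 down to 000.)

173

  ### -> #   bit 7 = 1  t=0,i=6
  ##. -> .   bit 6 = 0  t=0,i=7
  #.# -> #   bit 5 = 1  t=0,i=4
  #.. -> .   bit 4 = 0  t=0,i=1
  .## -> #   bit 3 = 1  t=0,i=5
  .#. -> #   bit 2 = 1  t=0,i=0
  ..# -> .   bit 1 = 0  t=0,i=2
  ... -> #   bit 0 = 1  t=1,i=12
  bits 10101101 = 173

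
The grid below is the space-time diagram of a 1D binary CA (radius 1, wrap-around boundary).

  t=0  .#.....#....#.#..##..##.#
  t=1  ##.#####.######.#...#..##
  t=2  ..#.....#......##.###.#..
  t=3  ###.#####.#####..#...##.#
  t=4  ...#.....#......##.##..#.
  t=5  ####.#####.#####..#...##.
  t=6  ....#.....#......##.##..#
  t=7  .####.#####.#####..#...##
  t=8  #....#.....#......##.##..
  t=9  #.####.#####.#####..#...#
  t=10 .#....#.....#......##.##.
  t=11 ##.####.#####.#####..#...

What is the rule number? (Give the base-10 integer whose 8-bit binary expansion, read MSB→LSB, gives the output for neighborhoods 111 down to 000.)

  ###|.  b7=0 t=1,i=0
  ##.|.  b6=0 t=0,i=18
  #.#|#  b5=1 t=0,i=0
  #..|.  b4=0 t=0,i=2
  .##|.  b3=0 t=0,i=17
  .#.|#  b2=1 t=0,i=1
  ..#|#  b1=1 t=0,i=6
  ...|#  b0=1 t=0,i=3
  bits 00100111 = 39

39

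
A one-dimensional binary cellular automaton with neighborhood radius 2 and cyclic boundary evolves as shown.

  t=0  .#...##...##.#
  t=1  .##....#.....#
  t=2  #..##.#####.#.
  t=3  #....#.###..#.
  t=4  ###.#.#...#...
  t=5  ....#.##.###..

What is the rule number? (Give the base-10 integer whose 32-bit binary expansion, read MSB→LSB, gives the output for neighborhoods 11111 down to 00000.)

3409021205

  [31] ##### => #  t=2,i=8
  [30] ####. => #  t=2,i=9
  [29] ###.# => .  t=2,i=10
  [28] ###.. => .  t=3,i=9
  [27] ##.## => #  t=2,i=5
  [26] ##.#. => .  t=0,i=12
  [25] ##..# => #  t=3,i=10
  [24] ##... => #  t=0,i=7
  [23] #.### => .  t=2,i=6
  [22] #.##. => .  t=1,i=1
  [21] #.#.# => #  t=0,i=13
  [20] #.#.. => #  t=0,i=1
  [19] #..## => .  t=2,i=2
  [18] #..#. => .  t=3,i=11
  [17] #...# => .  t=0,i=3
  [16] #.... => #  t=1,i=4
  [15] .#### => #  t=2,i=7
  [14] .###. => .  t=3,i=8
  [13] .##.# => .  t=0,i=11
  [12] .##.. => .  t=0,i=6
  [11] .#.## => #  t=1,i=0
  [10] .#.#. => .  t=0,i=0
  [9] .#..# => .  t=2,i=1
  [8] .#... => #  t=0,i=2
  [7] ..### => .  t=4,i=0
  [6] ..##. => .  t=0,i=5
  [5] ..#.# => .  t=1,i=13
  [4] ..#.. => #  t=1,i=7
  [3] ...## => .  t=0,i=4
  [2] ...#. => #  t=1,i=6
  [1] ....# => .  t=1,i=5
  [0] ..... => #  t=1,i=10
  bits 11001011001100011000100100010101 = 3409021205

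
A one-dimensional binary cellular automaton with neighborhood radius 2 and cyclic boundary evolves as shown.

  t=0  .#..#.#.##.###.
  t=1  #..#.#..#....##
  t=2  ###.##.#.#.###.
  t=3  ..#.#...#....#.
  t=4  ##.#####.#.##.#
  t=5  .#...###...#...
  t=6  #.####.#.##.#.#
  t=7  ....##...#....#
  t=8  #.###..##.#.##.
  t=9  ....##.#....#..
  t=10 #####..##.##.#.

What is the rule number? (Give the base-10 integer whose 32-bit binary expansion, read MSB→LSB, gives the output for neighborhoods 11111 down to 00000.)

4065723855

  nb #####: next=#  (t=4,i=5, bit31=1)
  nb ####.: next=#  (t=4,i=6, bit30=1)
  nb ###.#: next=#  (t=2,i=2, bit29=1)
  nb ###..: next=#  (t=0,i=13, bit28=1)
  nb ##.##: next=.  (t=0,i=10, bit27=0)
  nb ##.#.: next=.  (t=2,i=6, bit26=0)
  nb ##..#: next=#  (t=0,i=14, bit25=1)
  nb ##...: next=.  (t=5,i=8, bit24=0)
  nb #.###: next=.  (t=0,i=11, bit23=0)
  nb #.##.: next=#  (t=0,i=8, bit22=1)
  nb #.#.#: next=.  (t=0,i=6, bit21=0)
  nb #.#..: next=#  (t=1,i=5, bit20=1)
  nb #..##: next=.  (t=8,i=6, bit19=0)
  nb #..#.: next=#  (t=0,i=0, bit18=1)
  nb #...#: next=#  (t=3,i=0, bit17=1)
  nb #....: next=.  (t=1,i=10, bit16=0)
  nb .####: next=.  (t=4,i=4, bit15=0)
  nb .###.: next=.  (t=0,i=12, bit14=0)
  nb .##.#: next=.  (t=0,i=9, bit13=0)
  nb .##..: next=.  (t=7,i=5, bit12=0)
  nb .#.##: next=.  (t=0,i=7, bit11=0)
  nb .#.#.: next=#  (t=0,i=5, bit10=1)
  nb .#..#: next=.  (t=0,i=2, bit9=0)
  nb .#...: next=#  (t=1,i=9, bit8=1)
  nb ..###: next=#  (t=1,i=13, bit7=1)
  nb ..##.: next=#  (t=7,i=4, bit6=1)
  nb ..#.#: next=.  (t=0,i=4, bit5=0)
  nb ..#..: next=.  (t=0,i=1, bit4=0)
  nb ...##: next=#  (t=1,i=12, bit3=1)
  nb ...#.: next=#  (t=3,i=1, bit2=1)
  nb ....#: next=#  (t=1,i=11, bit1=1)
  nb .....: next=#  (t=9,i=0, bit0=1)
  bits 11110010010101100000010111001111 = 4065723855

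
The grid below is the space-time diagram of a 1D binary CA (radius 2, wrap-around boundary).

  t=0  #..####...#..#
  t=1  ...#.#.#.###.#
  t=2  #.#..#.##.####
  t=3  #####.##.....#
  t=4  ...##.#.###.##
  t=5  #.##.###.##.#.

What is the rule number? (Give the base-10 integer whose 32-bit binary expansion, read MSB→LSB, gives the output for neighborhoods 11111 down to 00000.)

1702185949

  ##### -> .   bit 31 = 0  t=2,i=12
  ####. -> #   bit 30 = 1  t=0,i=5
  ###.# -> #   bit 29 = 1  t=1,i=11
  ###.. -> .   bit 28 = 0  t=0,i=6
  ##.## -> .   bit 27 = 0  t=2,i=9
  ##.#. -> #   bit 26 = 1  t=1,i=12
  ##..# -> .   bit 25 = 0  t=0,i=1
  ##... -> #   bit 24 = 1  t=0,i=7
  #.### -> .   bit 23 = 0  t=1,i=9
  #.##. -> #   bit 22 = 1  t=2,i=7
  #.#.# -> #   bit 21 = 1  t=1,i=5
  #.#.. -> #   bit 20 = 1  t=1,i=13
  #..## -> .   bit 19 = 0  t=0,i=2
  #..#. -> #   bit 18 = 1  t=2,i=4
  #...# -> .   bit 17 = 0  t=0,i=8
  #.... -> #   bit 16 = 1  t=3,i=9
  .#### -> .   bit 15 = 0  t=0,i=4
  .###. -> #   bit 14 = 1  t=1,i=10
  .##.# -> .   bit 13 = 0  t=2,i=8
  .##.. -> .   bit 12 = 0  t=0,i=0
  .#.## -> #   bit 11 = 1  t=1,i=8
  .#.#. -> .   bit 10 = 0  t=1,i=4
  .#..# -> #   bit 9 = 1  t=0,i=11
  .#... -> #   bit 8 = 1  t=1,i=0
  ..### -> #   bit 7 = 1  t=0,i=3
  ..##. -> #   bit 6 = 1  t=0,i=13
  ..#.# -> .   bit 5 = 0  t=1,i=3
  ..#.. -> #   bit 4 = 1  t=0,i=10
  ...## -> #   bit 3 = 1  t=3,i=12
  ...#. -> #   bit 2 = 1  t=0,i=9
  ....# -> .   bit 1 = 0  t=3,i=11
  ..... -> #   bit 0 = 1  t=3,i=10
  bits 01100101011101010100101111011101 = 1702185949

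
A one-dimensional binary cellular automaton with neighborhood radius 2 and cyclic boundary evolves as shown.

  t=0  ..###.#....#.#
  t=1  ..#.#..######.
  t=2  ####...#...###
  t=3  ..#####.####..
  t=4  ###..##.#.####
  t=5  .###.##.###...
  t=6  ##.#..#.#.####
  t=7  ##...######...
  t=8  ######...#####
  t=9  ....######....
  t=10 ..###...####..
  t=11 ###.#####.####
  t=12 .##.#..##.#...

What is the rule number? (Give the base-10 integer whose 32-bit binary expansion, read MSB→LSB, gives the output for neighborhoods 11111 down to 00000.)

  ##### -> .   bit 31 = 0  t=1,i=9
  ####. -> #   bit 30 = 1  t=1,i=11
  ###.# -> #   bit 29 = 1  t=0,i=4
  ###.. -> #   bit 28 = 1  t=1,i=12
  ##.## -> .   bit 27 = 0  t=3,i=7
  ##.#. -> .   bit 26 = 0  t=0,i=5
  ##..# -> #   bit 25 = 1  t=4,i=3
  ##... -> #   bit 24 = 1  t=1,i=13
  #.### -> #   bit 23 = 1  t=3,i=8
  #.##. -> .   bit 22 = 0  t=5,i=5
  #.#.# -> #   bit 21 = 1  t=4,i=8
  #.#.. -> .   bit 20 = 0  t=0,i=6
  #..## -> .   bit 19 = 0  t=0,i=1
  #..#. -> #   bit 18 = 1  t=6,i=5
  #...# -> #   bit 17 = 1  t=1,i=0
  #.... -> #   bit 16 = 1  t=0,i=8
  .#### -> .   bit 15 = 0  t=1,i=8
  .###. -> .   bit 14 = 0  t=0,i=3
  .##.# -> #   bit 13 = 1  t=4,i=6
  .##.. -> #   bit 12 = 1  t=7,i=1
  .#.## -> #   bit 11 = 1  t=4,i=9
  .#.#. -> #   bit 10 = 1  t=0,i=12
  .#..# -> .   bit 9 = 0  t=0,i=0
  .#... -> #   bit 8 = 1  t=0,i=7
  ..### -> #   bit 7 = 1  t=0,i=2
  ..##. -> #   bit 6 = 1  t=4,i=5
  ..#.# -> #   bit 5 = 1  t=0,i=11
  ..#.. -> .   bit 4 = 0  t=2,i=7
  ...## -> #   bit 3 = 1  t=2,i=10
  ...#. -> #   bit 2 = 1  t=0,i=10
  ....# -> #   bit 1 = 1  t=0,i=9
  ..... -> .   bit 0 = 0  t=9,i=0
  bits 01110011101001110011110111101110 = 1940340206

1940340206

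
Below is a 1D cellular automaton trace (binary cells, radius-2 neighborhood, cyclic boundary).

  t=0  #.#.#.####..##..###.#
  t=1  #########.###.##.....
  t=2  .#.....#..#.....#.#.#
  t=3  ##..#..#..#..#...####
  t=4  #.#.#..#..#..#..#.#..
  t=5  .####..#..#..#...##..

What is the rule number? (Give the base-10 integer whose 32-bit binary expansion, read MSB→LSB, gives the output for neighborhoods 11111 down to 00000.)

  nb #####: next=.  (t=1,i=2, bit31=0)
  nb ####.: next=#  (t=0,i=8, bit30=1)
  nb ###.#: next=.  (t=0,i=18, bit29=0)
  nb ###..: next=.  (t=0,i=9, bit28=0)
  nb ##.##: next=.  (t=0,i=19, bit27=0)
  nb ##.#.: next=#  (t=0,i=1, bit26=1)
  nb ##..#: next=#  (t=0,i=10, bit25=1)
  nb ##...: next=#  (t=1,i=16, bit24=1)
  nb #.###: next=#  (t=0,i=6, bit23=1)
  nb #.##.: next=.  (t=0,i=20, bit22=0)
  nb #.#.#: next=#  (t=0,i=2, bit21=1)
  nb #.#..: next=#  (t=2,i=1, bit20=1)
  nb #..##: next=#  (t=0,i=11, bit19=1)
  nb #..#.: next=.  (t=2,i=9, bit18=0)
  nb #...#: next=.  (t=3,i=15, bit17=0)
  nb #....: next=.  (t=1,i=17, bit16=0)
  nb .####: next=#  (t=0,i=7, bit15=1)
  nb .###.: next=.  (t=0,i=17, bit14=0)
  nb .##.#: next=#  (t=0,i=0, bit13=1)
  nb .##..: next=.  (t=0,i=13, bit12=0)
  nb .#.##: next=#  (t=0,i=5, bit11=1)
  nb .#.#.: next=#  (t=0,i=3, bit10=1)
  nb .#..#: next=.  (t=2,i=8, bit9=0)
  nb .#...: next=.  (t=2,i=2, bit8=0)
  nb ..###: next=.  (t=0,i=16, bit7=0)
  nb ..##.: next=#  (t=0,i=12, bit6=1)
  nb ..#.#: next=.  (t=2,i=16, bit5=0)
  nb ..#..: next=#  (t=2,i=7, bit4=1)
  nb ...##: next=#  (t=1,i=20, bit3=1)
  nb ...#.: next=.  (t=2,i=6, bit2=0)
  nb ....#: next=.  (t=1,i=19, bit1=0)
  nb .....: next=#  (t=1,i=18, bit0=1)
  bits 01000111101110001010110001011001 = 1203285081

1203285081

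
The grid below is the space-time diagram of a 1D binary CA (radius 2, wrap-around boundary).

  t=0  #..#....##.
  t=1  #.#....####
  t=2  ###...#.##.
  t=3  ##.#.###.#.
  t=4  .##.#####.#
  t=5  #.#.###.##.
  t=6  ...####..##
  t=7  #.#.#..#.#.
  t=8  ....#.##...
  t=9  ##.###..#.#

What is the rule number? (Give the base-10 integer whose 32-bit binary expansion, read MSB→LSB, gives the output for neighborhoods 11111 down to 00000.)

2811553901

  nb #####: next=#  (t=1,i=9, bit31=1)
  nb ####.: next=.  (t=1,i=10, bit30=0)
  nb ###.#: next=#  (t=1,i=0, bit29=1)
  nb ###..: next=.  (t=2,i=2, bit28=0)
  nb ##.##: next=.  (t=2,i=10, bit27=0)
  nb ##.#.: next=#  (t=0,i=10, bit26=1)
  nb ##..#: next=#  (t=6,i=7, bit25=1)
  nb ##...: next=#  (t=2,i=3, bit24=1)
  nb #.###: next=#  (t=2,i=0, bit23=1)
  nb #.##.: next=.  (t=2,i=8, bit22=0)
  nb #.#.#: next=.  (t=3,i=3, bit21=0)
  nb #.#..: next=#  (t=0,i=0, bit20=1)
  nb #..##: next=.  (t=6,i=8, bit19=0)
  nb #..#.: next=#  (t=0,i=2, bit18=1)
  nb #...#: next=.  (t=2,i=4, bit17=0)
  nb #....: next=.  (t=0,i=5, bit16=0)
  nb .####: next=#  (t=1,i=8, bit15=1)
  nb .###.: next=#  (t=2,i=1, bit14=1)
  nb .##.#: next=#  (t=0,i=9, bit13=1)
  nb .##..: next=.  (t=6,i=10, bit12=0)
  nb .#.##: next=#  (t=2,i=7, bit11=1)
  nb .#.#.: next=.  (t=5,i=1, bit10=0)
  nb .#..#: next=.  (t=0,i=1, bit9=0)
  nb .#...: next=.  (t=0,i=4, bit8=0)
  nb ..###: next=.  (t=1,i=7, bit7=0)
  nb ..##.: next=#  (t=0,i=8, bit6=1)
  nb ..#.#: next=#  (t=2,i=6, bit5=1)
  nb ..#..: next=.  (t=0,i=3, bit4=0)
  nb ...##: next=#  (t=0,i=7, bit3=1)
  nb ...#.: next=#  (t=2,i=5, bit2=1)
  nb ....#: next=.  (t=0,i=6, bit1=0)
  nb .....: next=#  (t=8,i=0, bit0=1)
  bits 10100111100101001110100001101101 = 2811553901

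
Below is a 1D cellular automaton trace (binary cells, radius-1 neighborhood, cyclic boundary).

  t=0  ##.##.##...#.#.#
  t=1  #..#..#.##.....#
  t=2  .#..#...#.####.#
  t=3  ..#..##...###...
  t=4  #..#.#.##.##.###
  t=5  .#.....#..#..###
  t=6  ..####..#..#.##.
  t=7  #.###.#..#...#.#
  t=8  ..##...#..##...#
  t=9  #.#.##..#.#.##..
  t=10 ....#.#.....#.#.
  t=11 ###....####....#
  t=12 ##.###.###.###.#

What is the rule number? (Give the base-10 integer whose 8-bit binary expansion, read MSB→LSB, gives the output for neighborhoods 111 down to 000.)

  nb ###: next=#  (t=0,i=0, bit7=1)
  nb ##.: next=.  (t=0,i=1, bit6=0)
  nb #.#: next=.  (t=0,i=2, bit5=0)
  nb #..: next=#  (t=0,i=8, bit4=1)
  nb .##: next=#  (t=0,i=3, bit3=1)
  nb .#.: next=.  (t=0,i=11, bit2=0)
  nb ..#: next=.  (t=0,i=10, bit1=0)
  nb ...: next=#  (t=0,i=9, bit0=1)
  bits 10011001 = 153

153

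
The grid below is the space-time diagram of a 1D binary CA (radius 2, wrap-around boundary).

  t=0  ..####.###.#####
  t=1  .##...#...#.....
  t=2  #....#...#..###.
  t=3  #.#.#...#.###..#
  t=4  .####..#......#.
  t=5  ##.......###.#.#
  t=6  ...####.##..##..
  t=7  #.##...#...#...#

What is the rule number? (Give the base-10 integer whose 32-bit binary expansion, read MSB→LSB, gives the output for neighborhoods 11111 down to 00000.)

205063821

  [31] ##### => .  t=0,i=13
  [30] ####. => .  t=0,i=4
  [29] ###.# => .  t=0,i=5
  [28] ###.. => .  t=0,i=15
  [27] ##.## => #  t=0,i=6
  [26] ##.#. => #  t=2,i=15
  [25] ##..# => .  t=0,i=0
  [24] ##... => .  t=1,i=3
  [23] #.### => .  t=0,i=7
  [22] #.##. => .  t=6,i=8
  [21] #.#.# => #  t=3,i=2
  [20] #.#.. => #  t=2,i=0
  [19] #..## => #  t=0,i=1
  [18] #..#. => .  t=4,i=6
  [17] #...# => .  t=1,i=4
  [16] #.... => #  t=1,i=12
  [15] .#### => .  t=0,i=3
  [14] .###. => .  t=0,i=8
  [13] .##.# => .  t=3,i=0
  [12] .##.. => .  t=1,i=2
  [11] .#.## => .  t=3,i=9
  [10] .#.#. => #  t=3,i=3
  [9] .#..# => #  t=2,i=10
  [8] .#... => .  t=1,i=7
  [7] ..### => #  t=0,i=2
  [6] ..##. => .  t=1,i=1
  [5] ..#.# => .  t=3,i=8
  [4] ..#.. => .  t=1,i=6
  [3] ...## => #  t=1,i=0
  [2] ...#. => #  t=1,i=5
  [1] ....# => .  t=1,i=15
  [0] ..... => #  t=1,i=13
  bits 00001100001110010000011010001101 = 205063821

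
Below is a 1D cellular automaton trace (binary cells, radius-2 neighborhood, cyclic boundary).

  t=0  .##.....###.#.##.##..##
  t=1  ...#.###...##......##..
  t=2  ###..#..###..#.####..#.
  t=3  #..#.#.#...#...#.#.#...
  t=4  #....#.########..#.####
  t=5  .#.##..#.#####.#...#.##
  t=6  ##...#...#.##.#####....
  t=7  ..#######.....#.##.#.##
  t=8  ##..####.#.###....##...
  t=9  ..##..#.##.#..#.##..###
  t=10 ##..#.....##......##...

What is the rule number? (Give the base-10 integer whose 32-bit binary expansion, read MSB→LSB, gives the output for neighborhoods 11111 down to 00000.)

3350855967

  #####|#  b31=1 t=4,i=9
  ####.|#  b30=1 t=2,i=17
  ###.#|.  b29=0 t=0,i=10
  ###..|.  b28=0 t=1,i=7
  ##.##|.  b27=0 t=0,i=0
  ##.#.|#  b26=1 t=0,i=11
  ##..#|#  b25=1 t=0,i=19
  ##...|#  b24=1 t=0,i=3
  #.###|#  b23=1 t=1,i=5
  #.##.|.  b22=0 t=0,i=1
  #.#.#|#  b21=1 t=0,i=12
  #.#..|#  b20=1 t=3,i=7
  #..##|#  b19=1 t=0,i=20
  #..#.|.  b18=0 t=2,i=4
  #...#|#  b17=1 t=1,i=9
  #....|.  b16=0 t=0,i=4
  .####|.  b15=0 t=2,i=16
  .###.|.  b14=0 t=0,i=9
  .##.#|.  b13=0 t=0,i=15
  .##..|.  b12=0 t=0,i=2
  .#.##|.  b11=0 t=0,i=13
  .#.#.|.  b10=0 t=3,i=4
  .#..#|.  b9=0 t=2,i=6
  .#...|#  b8=1 t=3,i=8
  ..###|.  b7=0 t=0,i=8
  ..##.|.  b6=0 t=0,i=21
  ..#.#|.  b5=0 t=1,i=3
  ..#..|#  b4=1 t=2,i=5
  ...##|#  b3=1 t=0,i=7
  ...#.|#  b2=1 t=1,i=2
  ....#|#  b1=1 t=0,i=6
  .....|#  b0=1 t=0,i=5
  bits 11000111101110100000000100011111 = 3350855967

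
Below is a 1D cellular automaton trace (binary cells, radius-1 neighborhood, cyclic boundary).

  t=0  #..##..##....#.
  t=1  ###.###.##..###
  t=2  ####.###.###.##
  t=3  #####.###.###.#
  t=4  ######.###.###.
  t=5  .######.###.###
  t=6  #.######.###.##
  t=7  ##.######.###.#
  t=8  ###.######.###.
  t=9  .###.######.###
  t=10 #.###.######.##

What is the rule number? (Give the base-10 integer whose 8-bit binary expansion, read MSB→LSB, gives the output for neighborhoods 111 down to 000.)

246

  nb ###: next=#  (t=1,i=0, bit7=1)
  nb ##.: next=#  (t=0,i=4, bit6=1)
  nb #.#: next=#  (t=0,i=14, bit5=1)
  nb #..: next=#  (t=0,i=1, bit4=1)
  nb .##: next=.  (t=0,i=3, bit3=0)
  nb .#.: next=#  (t=0,i=0, bit2=1)
  nb ..#: next=#  (t=0,i=2, bit1=1)
  nb ...: next=.  (t=0,i=10, bit0=0)
  bits 11110110 = 246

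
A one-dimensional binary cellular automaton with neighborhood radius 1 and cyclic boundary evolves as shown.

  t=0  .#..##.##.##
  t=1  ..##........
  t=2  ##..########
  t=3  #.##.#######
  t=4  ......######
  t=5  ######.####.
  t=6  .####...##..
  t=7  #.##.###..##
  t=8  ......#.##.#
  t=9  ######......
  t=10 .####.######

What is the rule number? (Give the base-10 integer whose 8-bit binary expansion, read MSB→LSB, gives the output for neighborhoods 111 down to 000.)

  ###|#  b7=1 t=2,i=0
  ##.|.  b6=0 t=0,i=5
  #.#|.  b5=0 t=0,i=0
  #..|#  b4=1 t=0,i=2
  .##|.  b3=0 t=0,i=4
  .#.|.  b2=0 t=0,i=1
  ..#|#  b1=1 t=0,i=3
  ...|#  b0=1 t=1,i=0
  bits 10010011 = 147

147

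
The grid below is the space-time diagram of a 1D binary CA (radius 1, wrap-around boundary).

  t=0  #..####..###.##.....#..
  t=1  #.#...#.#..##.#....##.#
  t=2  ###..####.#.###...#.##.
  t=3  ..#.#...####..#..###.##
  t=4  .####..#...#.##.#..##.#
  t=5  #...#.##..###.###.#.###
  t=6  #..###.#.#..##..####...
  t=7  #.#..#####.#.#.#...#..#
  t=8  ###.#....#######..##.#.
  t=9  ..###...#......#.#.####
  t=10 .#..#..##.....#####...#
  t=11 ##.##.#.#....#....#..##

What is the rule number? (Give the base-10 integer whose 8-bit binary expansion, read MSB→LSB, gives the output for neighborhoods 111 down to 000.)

  ### -> .   bit 7 = 0  t=0,i=4
  ##. -> #   bit 6 = 1  t=0,i=6
  #.# -> #   bit 5 = 1  t=0,i=12
  #.. -> .   bit 4 = 0  t=0,i=1
  .## -> .   bit 3 = 0  t=0,i=3
  .#. -> #   bit 2 = 1  t=0,i=0
  ..# -> #   bit 1 = 1  t=0,i=2
  ... -> .   bit 0 = 0  t=0,i=16
  bits 01100110 = 102

102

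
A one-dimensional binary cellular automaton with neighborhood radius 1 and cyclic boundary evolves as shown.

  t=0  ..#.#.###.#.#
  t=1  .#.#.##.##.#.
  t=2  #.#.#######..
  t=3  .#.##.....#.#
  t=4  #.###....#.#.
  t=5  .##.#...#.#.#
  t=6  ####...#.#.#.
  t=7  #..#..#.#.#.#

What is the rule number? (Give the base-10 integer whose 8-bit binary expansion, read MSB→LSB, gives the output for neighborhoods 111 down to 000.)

106

  ###|.  b7=0 t=0,i=7
  ##.|#  b6=1 t=0,i=8
  #.#|#  b5=1 t=0,i=3
  #..|.  b4=0 t=0,i=0
  .##|#  b3=1 t=0,i=6
  .#.|.  b2=0 t=0,i=2
  ..#|#  b1=1 t=0,i=1
  ...|.  b0=0 t=3,i=6
  bits 01101010 = 106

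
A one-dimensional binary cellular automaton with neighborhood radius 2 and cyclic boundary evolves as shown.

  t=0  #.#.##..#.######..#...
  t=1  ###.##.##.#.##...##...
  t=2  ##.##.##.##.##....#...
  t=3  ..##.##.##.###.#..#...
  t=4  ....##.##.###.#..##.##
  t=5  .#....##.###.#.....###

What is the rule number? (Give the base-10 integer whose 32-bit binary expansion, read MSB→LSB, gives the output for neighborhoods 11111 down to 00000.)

  [31] ##### => #  t=0,i=12
  [30] ####. => .  t=0,i=14
  [29] ###.# => .  t=1,i=2
  [28] ###.. => .  t=0,i=15
  [27] ##.## => #  t=1,i=3
  [26] ##.#. => #  t=1,i=9
  [25] ##..# => .  t=0,i=6
  [24] ##... => .  t=1,i=14
  [23] #.### => #  t=0,i=10
  [22] #.##. => #  t=0,i=4
  [21] #.#.# => #  t=0,i=2
  [20] #.#.. => .  t=3,i=15
  [19] #..## => .  t=4,i=16
  [18] #..#. => #  t=0,i=7
  [17] #...# => .  t=0,i=20
  [16] #.... => #  t=2,i=15
  [15] .#### => .  t=0,i=11
  [14] .###. => #  t=1,i=1
  [13] .##.# => .  t=1,i=5
  [12] .##.. => #  t=0,i=5
  [11] .#.## => .  t=0,i=3
  [10] .#.#. => #  t=0,i=1
  [9] .#..# => .  t=3,i=16
  [8] .#... => .  t=0,i=19
  [7] ..### => #  t=1,i=0
  [6] ..##. => .  t=1,i=17
  [5] ..#.# => #  t=0,i=0
  [4] ..#.. => #  t=0,i=18
  [3] ...## => .  t=1,i=16
  [2] ...#. => .  t=0,i=21
  [1] ....# => .  t=2,i=16
  [0] ..... => #  t=3,i=21
  bits 10001100111001010101010010110001 = 2363839665

2363839665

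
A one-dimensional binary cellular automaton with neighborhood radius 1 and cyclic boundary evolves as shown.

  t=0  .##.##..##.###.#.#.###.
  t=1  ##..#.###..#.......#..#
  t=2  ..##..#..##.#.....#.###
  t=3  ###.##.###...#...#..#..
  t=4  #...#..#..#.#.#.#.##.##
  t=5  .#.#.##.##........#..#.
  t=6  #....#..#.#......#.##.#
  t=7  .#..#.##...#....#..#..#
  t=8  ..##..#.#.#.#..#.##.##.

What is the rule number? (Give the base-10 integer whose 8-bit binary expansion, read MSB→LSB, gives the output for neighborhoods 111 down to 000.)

  ###|.  b7=0 t=0,i=12
  ##.|.  b6=0 t=0,i=2
  #.#|.  b5=0 t=0,i=3
  #..|#  b4=1 t=0,i=6
  .##|#  b3=1 t=0,i=1
  .#.|.  b2=0 t=0,i=15
  ..#|#  b1=1 t=0,i=0
  ...|.  b0=0 t=1,i=13
  bits 00011010 = 26

26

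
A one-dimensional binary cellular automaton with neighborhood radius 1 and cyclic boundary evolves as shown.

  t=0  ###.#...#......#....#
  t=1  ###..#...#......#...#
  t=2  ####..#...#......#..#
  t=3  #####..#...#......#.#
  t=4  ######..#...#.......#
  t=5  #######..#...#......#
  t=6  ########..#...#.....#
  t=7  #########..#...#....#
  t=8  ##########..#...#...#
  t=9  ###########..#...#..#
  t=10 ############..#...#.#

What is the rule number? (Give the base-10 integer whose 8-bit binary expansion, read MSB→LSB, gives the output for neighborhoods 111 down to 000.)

  [7] ### => #  t=0,i=0
  [6] ##. => #  t=0,i=2
  [5] #.# => .  t=0,i=3
  [4] #.. => #  t=0,i=5
  [3] .## => #  t=0,i=20
  [2] .#. => .  t=0,i=4
  [1] ..# => .  t=0,i=7
  [0] ... => .  t=0,i=6
  bits 11011000 = 216

216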